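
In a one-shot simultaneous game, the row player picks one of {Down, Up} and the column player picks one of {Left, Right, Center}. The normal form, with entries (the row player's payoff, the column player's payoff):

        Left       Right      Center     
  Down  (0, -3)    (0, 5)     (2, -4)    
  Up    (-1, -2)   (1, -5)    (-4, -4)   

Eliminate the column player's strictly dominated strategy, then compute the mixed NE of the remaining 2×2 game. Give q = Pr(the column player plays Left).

q = 1/2

The column player's strategy Center is strictly dominated by Left: -3 > -4 and -2 > -4. Eliminate Center.
The column player's mix must leave the row player indifferent between Down and Up.
  the row player's payoff to Down: q·0 + (1−q)·0 = 0
  the row player's payoff to Up: q·(-1) + (1−q)·1 = -2q + 1
  0 = -2q + 1  ⇒  2q = 1  ⇒  q = 1/2.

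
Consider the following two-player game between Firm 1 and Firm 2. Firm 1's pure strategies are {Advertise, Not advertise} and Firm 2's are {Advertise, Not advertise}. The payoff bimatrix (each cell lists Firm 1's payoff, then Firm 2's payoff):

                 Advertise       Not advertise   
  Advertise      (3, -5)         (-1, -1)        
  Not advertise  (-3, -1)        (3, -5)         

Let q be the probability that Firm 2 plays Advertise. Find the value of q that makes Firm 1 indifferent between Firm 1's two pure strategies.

q = 2/5

Firm 2's mix must leave Firm 1 indifferent between Advertise and Not advertise.
  Firm 1's payoff to Advertise: q·3 + (1−q)·(-1) = 4q - 1
  Firm 1's payoff to Not advertise: q·(-3) + (1−q)·3 = -6q + 3
  4q - 1 = -6q + 3  ⇒  10q = 4  ⇒  q = 2/5.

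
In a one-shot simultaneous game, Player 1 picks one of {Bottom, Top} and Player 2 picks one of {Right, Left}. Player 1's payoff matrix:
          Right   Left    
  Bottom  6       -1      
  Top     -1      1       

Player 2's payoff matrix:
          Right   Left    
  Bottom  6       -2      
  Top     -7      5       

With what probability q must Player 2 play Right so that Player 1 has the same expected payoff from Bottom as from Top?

Player 1's indifference between Bottom and Top determines Player 2's mixing probability q:
  Player 1's payoff to Bottom: q·6 + (1−q)·(-1) = 7q - 1
  Player 1's payoff to Top: q·(-1) + (1−q)·1 = -2q + 1
  7q - 1 = -2q + 1  ⇒  9q = 2  ⇒  q = 2/9.

q = 2/9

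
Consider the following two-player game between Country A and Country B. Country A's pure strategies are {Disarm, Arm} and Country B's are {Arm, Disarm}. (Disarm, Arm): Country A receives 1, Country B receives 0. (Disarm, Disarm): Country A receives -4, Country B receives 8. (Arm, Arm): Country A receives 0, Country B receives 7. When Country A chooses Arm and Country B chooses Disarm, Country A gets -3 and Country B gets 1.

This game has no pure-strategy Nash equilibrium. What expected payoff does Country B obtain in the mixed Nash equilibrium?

For Country B to be willing to mix, Country B must be indifferent between Arm and Disarm, which pins down Country A's mix.
  Country B's payoff to Arm: p·0 + (1−p)·7 = -7p + 7
  Country B's payoff to Disarm: p·8 + (1−p)·1 = 7p + 1
  -7p + 7 = 7p + 1  ⇒  -14p = -6  ⇒  p = 3/7.
At equilibrium Country B is indifferent across columns, so Country B's payoff equals the payoff from Arm: (3/7)·0 + (4/7)·7 = 4.

4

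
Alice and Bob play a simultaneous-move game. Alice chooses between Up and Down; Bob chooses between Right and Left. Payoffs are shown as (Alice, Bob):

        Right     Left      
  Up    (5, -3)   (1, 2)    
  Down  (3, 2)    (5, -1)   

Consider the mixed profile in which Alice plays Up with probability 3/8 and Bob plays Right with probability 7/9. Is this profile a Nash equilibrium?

Given Bob's mix q = 7/9, Alice's payoff from Up is 37/9 but from Down is 31/9. Alice strictly prefers Up, so Alice would not mix.
So the proposed profile is not a Nash equilibrium.

No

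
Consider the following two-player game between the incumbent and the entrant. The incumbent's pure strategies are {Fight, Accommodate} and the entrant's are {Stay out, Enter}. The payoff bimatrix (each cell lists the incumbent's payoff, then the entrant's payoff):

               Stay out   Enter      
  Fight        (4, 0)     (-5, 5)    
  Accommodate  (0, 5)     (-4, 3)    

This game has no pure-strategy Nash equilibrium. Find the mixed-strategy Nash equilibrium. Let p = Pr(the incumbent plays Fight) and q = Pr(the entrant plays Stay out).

The incumbent's mix must leave the entrant indifferent between Stay out and Enter.
  the entrant's payoff from Stay out: p·0 + (1−p)·5 = -5p + 5
  the entrant's payoff from Enter: p·5 + (1−p)·3 = 2p + 3
  -5p + 5 = 2p + 3  ⇒  -7p = -2  ⇒  p = 2/7.
The incumbent's indifference between Fight and Accommodate determines the entrant's mixing probability q:
  the incumbent's payoff from Fight: q·4 + (1−q)·(-5) = 9q - 5
  the incumbent's payoff from Accommodate: q·0 + (1−q)·(-4) = 4q - 4
  9q - 5 = 4q - 4  ⇒  5q = 1  ⇒  q = 1/5.

p = 2/7, q = 1/5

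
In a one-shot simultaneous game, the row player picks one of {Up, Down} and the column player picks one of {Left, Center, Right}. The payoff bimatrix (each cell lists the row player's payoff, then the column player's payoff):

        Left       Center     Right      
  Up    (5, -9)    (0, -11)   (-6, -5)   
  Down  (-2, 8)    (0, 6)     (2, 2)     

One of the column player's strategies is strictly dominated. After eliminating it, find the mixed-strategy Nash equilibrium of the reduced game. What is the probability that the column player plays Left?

The column player's strategy Center is strictly dominated by Left: -9 > -11 and 8 > 6. Eliminate Center.
The column player's mix must leave the row player indifferent between Up and Down.
  the row player's payoff to Up: q·5 + (1−q)·(-6) = 11q - 6
  the row player's payoff to Down: q·(-2) + (1−q)·2 = -4q + 2
  11q - 6 = -4q + 2  ⇒  15q = 8  ⇒  q = 8/15.

q = 8/15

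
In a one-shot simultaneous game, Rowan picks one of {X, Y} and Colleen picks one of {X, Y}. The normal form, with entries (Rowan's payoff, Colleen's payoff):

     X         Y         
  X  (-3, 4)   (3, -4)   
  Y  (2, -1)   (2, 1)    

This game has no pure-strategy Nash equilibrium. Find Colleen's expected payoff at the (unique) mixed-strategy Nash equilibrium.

For Colleen to be willing to mix, Colleen must be indifferent between X and Y, which pins down Rowan's mix.
  Colleen's payoff to X: p·4 + (1−p)·(-1) = 5p - 1
  Colleen's payoff to Y: p·(-4) + (1−p)·1 = -5p + 1
  5p - 1 = -5p + 1  ⇒  10p = 2  ⇒  p = 1/5.
At equilibrium Colleen is indifferent across columns, so Colleen's payoff equals the payoff from X: (1/5)·4 + (4/5)·(-1) = 0.

0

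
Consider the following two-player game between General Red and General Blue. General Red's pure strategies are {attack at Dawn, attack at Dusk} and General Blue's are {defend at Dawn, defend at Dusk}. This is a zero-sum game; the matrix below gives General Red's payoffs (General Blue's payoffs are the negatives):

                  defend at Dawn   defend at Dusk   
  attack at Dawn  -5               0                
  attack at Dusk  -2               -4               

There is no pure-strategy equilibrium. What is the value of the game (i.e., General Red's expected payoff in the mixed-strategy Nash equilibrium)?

General Red's indifference between attack at Dawn and attack at Dusk determines General Blue's mixing probability q:
  General Red's payoff to attack at Dawn: q·(-5) + (1−q)·0 = -5q
  General Red's payoff to attack at Dusk: q·(-2) + (1−q)·(-4) = 2q - 4
  -5q = 2q - 4  ⇒  -7q = -4  ⇒  q = 4/7.
The value is General Red's expected payoff against this mix (using attack at Dawn): (4/7)·(-5) + (3/7)·0 = -20/7.

v = -20/7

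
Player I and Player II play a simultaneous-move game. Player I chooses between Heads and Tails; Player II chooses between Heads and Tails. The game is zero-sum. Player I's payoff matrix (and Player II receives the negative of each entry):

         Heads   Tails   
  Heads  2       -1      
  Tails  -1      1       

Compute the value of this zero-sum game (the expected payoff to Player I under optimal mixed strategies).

v = 1/5

For Player I to be willing to mix, Player I must be indifferent between Heads and Tails, which pins down Player II's mix.
  Player I's payoff from Heads: q·2 + (1−q)·(-1) = 3q - 1
  Player I's payoff from Tails: q·(-1) + (1−q)·1 = -2q + 1
  3q - 1 = -2q + 1  ⇒  5q = 2  ⇒  q = 2/5.
The value is Player I's expected payoff against this mix (using Heads): (2/5)·2 + (3/5)·(-1) = 1/5.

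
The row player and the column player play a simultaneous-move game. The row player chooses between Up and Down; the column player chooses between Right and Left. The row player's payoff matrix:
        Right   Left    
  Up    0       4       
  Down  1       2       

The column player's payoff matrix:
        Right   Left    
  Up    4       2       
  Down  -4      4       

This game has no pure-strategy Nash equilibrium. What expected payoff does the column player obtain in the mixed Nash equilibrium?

The column player's indifference between Right and Left determines the row player's mixing probability p:
  the column player's payoff from Right: p·4 + (1−p)·(-4) = 8p - 4
  the column player's payoff from Left: p·2 + (1−p)·4 = -2p + 4
  8p - 4 = -2p + 4  ⇒  10p = 8  ⇒  p = 4/5.
At equilibrium the column player is indifferent across columns, so the column player's payoff equals the payoff from Right: (4/5)·4 + (1/5)·(-4) = 12/5.

12/5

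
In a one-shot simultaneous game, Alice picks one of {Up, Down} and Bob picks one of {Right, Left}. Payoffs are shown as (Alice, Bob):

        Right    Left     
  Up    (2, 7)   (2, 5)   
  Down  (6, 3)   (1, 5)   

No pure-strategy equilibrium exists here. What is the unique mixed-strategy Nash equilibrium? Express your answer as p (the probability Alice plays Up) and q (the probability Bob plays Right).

In a mixed equilibrium Bob is indifferent between Right and Left; this condition fixes p.
  Bob's expected payoff from Right: p·7 + (1−p)·3 = 4p + 3
  Bob's expected payoff from Left: p·5 + (1−p)·5 = 5
  4p + 3 = 5  ⇒  4p = 2  ⇒  p = 1/2.
For Alice to be willing to mix, Alice must be indifferent between Up and Down, which pins down Bob's mix.
  Alice's payoff from Up: q·2 + (1−q)·2 = 2
  Alice's payoff from Down: q·6 + (1−q)·1 = 5q + 1
  2 = 5q + 1  ⇒  -5q = -1  ⇒  q = 1/5.

p = 1/2, q = 1/5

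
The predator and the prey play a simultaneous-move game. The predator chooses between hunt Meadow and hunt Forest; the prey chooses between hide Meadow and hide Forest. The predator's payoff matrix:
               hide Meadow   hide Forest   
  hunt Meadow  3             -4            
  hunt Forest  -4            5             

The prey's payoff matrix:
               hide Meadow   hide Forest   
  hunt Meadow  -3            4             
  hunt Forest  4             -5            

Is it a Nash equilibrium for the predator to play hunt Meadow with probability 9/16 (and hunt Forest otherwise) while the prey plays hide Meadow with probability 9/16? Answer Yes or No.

Yes

Check the prey's indifference given the predator's mix p = 9/16:
  payoff from hide Meadow = 1/16; payoff from hide Forest = 1/16 — equal.
Check the predator's indifference given the prey's mix q = 9/16:
  payoff from hunt Meadow = -1/16; payoff from hunt Forest = -1/16 — equal.
Both players are indifferent, so neither can profitably deviate.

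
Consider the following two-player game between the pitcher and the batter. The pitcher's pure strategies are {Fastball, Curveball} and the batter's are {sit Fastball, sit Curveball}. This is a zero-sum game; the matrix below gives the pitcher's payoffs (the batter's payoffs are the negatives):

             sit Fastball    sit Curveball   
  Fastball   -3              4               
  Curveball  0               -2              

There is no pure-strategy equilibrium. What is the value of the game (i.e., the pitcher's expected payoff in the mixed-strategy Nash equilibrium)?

v = -2/3

The batter's mix must leave the pitcher indifferent between Fastball and Curveball.
  the pitcher's expected payoff from Fastball: q·(-3) + (1−q)·4 = -7q + 4
  the pitcher's expected payoff from Curveball: q·0 + (1−q)·(-2) = 2q - 2
  -7q + 4 = 2q - 2  ⇒  -9q = -6  ⇒  q = 2/3.
The value is the pitcher's expected payoff against this mix (using Fastball): (2/3)·(-3) + (1/3)·4 = -2/3.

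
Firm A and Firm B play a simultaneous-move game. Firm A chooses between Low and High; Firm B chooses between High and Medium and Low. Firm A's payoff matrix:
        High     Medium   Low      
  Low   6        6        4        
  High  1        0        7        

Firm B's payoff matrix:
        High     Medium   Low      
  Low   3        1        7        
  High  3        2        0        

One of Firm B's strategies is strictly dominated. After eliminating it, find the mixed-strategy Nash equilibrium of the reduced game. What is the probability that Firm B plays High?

Firm B's strategy Medium is strictly dominated by High: 3 > 1 and 3 > 2. Eliminate Medium.
Firm B's mix must leave Firm A indifferent between Low and High.
  Firm A's expected payoff from Low: q·6 + (1−q)·4 = 2q + 4
  Firm A's expected payoff from High: q·1 + (1−q)·7 = -6q + 7
  2q + 4 = -6q + 7  ⇒  8q = 3  ⇒  q = 3/8.

q = 3/8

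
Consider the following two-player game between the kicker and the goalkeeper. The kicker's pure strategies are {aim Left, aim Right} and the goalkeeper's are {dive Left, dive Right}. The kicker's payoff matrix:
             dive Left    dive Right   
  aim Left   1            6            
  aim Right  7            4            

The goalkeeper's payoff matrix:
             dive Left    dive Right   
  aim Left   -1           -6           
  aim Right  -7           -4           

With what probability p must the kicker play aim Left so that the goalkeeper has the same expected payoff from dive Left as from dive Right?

Set the goalkeeper's expected payoff from dive Left equal to that from dive Right:
  the goalkeeper's payoff from dive Left: p·(-1) + (1−p)·(-7) = 6p - 7
  the goalkeeper's payoff from dive Right: p·(-6) + (1−p)·(-4) = -2p - 4
  6p - 7 = -2p - 4  ⇒  8p = 3  ⇒  p = 3/8.

p = 3/8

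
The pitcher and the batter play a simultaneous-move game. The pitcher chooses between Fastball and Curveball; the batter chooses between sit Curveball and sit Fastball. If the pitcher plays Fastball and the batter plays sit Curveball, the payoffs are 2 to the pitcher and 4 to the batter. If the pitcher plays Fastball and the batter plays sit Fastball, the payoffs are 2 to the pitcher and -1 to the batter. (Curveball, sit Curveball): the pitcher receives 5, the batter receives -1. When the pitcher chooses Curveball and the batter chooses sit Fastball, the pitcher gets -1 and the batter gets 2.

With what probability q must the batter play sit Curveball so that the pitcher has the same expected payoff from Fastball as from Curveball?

Set the pitcher's expected payoff from Fastball equal to that from Curveball:
  the pitcher's payoff to Fastball: q·2 + (1−q)·2 = 2
  the pitcher's payoff to Curveball: q·5 + (1−q)·(-1) = 6q - 1
  2 = 6q - 1  ⇒  -6q = -3  ⇒  q = 1/2.

q = 1/2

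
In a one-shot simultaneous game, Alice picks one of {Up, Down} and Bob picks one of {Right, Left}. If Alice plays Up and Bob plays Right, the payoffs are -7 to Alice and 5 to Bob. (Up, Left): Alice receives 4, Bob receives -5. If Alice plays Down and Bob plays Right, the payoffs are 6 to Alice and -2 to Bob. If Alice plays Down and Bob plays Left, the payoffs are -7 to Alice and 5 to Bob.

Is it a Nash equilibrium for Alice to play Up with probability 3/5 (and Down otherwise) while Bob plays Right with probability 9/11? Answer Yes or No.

No

Given Alice's mix p = 3/5, Bob's payoff from Right is 11/5 but from Left is -1. Bob strictly prefers Right, so Bob would not mix.
So the proposed profile is not a Nash equilibrium.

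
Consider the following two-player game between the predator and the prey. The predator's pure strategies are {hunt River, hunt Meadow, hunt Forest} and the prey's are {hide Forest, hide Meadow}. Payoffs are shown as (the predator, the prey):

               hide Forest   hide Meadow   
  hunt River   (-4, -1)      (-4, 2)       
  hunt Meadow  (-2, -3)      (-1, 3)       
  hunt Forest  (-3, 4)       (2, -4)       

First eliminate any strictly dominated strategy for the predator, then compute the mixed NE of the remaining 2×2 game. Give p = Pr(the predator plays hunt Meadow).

The predator's strategy hunt River is strictly dominated by hunt Meadow: -2 > -4 and -1 > -4. Eliminate hunt River.
The predator's mix must leave the prey indifferent between hide Forest and hide Meadow.
  the prey's expected payoff from hide Forest: p·(-3) + (1−p)·4 = -7p + 4
  the prey's expected payoff from hide Meadow: p·3 + (1−p)·(-4) = 7p - 4
  -7p + 4 = 7p - 4  ⇒  -14p = -8  ⇒  p = 4/7.

p = 4/7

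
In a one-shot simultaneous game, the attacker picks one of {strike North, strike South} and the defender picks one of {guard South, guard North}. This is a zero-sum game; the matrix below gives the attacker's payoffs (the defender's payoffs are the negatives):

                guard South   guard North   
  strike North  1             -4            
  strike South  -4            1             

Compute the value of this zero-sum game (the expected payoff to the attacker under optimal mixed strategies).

In a mixed equilibrium the attacker is indifferent between strike North and strike South; this condition fixes q.
  the attacker's expected payoff from strike North: q·1 + (1−q)·(-4) = 5q - 4
  the attacker's expected payoff from strike South: q·(-4) + (1−q)·1 = -5q + 1
  5q - 4 = -5q + 1  ⇒  10q = 5  ⇒  q = 1/2.
The value is the attacker's expected payoff against this mix (using strike North): (1/2)·1 + (1/2)·(-4) = -3/2.

v = -3/2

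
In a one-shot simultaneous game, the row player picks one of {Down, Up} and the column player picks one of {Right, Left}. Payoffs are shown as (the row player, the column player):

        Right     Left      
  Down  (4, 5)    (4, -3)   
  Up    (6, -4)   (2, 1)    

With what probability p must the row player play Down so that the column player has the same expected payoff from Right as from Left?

p = 5/13

In a mixed equilibrium the column player is indifferent between Right and Left; this condition fixes p.
  the column player's payoff from Right: p·5 + (1−p)·(-4) = 9p - 4
  the column player's payoff from Left: p·(-3) + (1−p)·1 = -4p + 1
  9p - 4 = -4p + 1  ⇒  13p = 5  ⇒  p = 5/13.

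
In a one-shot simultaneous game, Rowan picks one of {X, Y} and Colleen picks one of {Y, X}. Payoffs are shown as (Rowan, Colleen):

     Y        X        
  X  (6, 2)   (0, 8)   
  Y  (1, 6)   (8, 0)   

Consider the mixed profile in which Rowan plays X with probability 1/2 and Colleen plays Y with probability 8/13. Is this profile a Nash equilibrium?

Check Colleen's indifference given Rowan's mix p = 1/2:
  payoff from Y = 4; payoff from X = 4 — equal.
Check Rowan's indifference given Colleen's mix q = 8/13:
  payoff from X = 48/13; payoff from Y = 48/13 — equal.
Both players are indifferent, so neither can profitably deviate.

Yes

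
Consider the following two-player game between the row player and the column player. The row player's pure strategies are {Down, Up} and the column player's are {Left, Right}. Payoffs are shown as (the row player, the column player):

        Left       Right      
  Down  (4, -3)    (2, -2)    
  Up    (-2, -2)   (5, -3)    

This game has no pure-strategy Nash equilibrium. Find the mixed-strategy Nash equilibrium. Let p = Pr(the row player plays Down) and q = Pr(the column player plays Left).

For the column player to be willing to mix, the column player must be indifferent between Left and Right, which pins down the row player's mix.
  the column player's payoff from Left: p·(-3) + (1−p)·(-2) = -p - 2
  the column player's payoff from Right: p·(-2) + (1−p)·(-3) = p - 3
  -p - 2 = p - 3  ⇒  -2p = -1  ⇒  p = 1/2.
In a mixed equilibrium the row player is indifferent between Down and Up; this condition fixes q.
  the row player's expected payoff from Down: q·4 + (1−q)·2 = 2q + 2
  the row player's expected payoff from Up: q·(-2) + (1−q)·5 = -7q + 5
  2q + 2 = -7q + 5  ⇒  9q = 3  ⇒  q = 1/3.

p = 1/2, q = 1/3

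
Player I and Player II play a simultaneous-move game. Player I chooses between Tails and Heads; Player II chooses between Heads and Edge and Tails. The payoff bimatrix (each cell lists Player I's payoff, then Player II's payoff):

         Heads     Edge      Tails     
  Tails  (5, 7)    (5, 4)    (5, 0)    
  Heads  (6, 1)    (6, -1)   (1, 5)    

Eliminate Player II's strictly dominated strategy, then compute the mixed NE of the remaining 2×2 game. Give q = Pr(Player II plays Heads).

Player II's strategy Edge is strictly dominated by Heads: 7 > 4 and 1 > -1. Eliminate Edge.
Set Player I's expected payoff from Tails equal to that from Heads:
  Player I's payoff to Tails: q·5 + (1−q)·5 = 5
  Player I's payoff to Heads: q·6 + (1−q)·1 = 5q + 1
  5 = 5q + 1  ⇒  -5q = -4  ⇒  q = 4/5.

q = 4/5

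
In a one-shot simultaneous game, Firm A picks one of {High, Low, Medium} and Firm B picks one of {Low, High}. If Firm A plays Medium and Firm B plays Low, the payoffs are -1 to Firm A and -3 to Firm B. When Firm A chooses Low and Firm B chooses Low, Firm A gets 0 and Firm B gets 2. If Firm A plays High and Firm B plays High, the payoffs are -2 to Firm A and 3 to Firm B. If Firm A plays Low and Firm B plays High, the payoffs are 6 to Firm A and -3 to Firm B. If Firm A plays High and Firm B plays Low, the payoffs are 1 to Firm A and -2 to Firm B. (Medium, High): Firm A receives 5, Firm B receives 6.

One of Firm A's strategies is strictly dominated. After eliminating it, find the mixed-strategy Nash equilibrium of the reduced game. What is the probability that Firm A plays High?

p = 1/2

Firm A's strategy Medium is strictly dominated by Low: 0 > -1 and 6 > 5. Eliminate Medium.
In a mixed equilibrium Firm B is indifferent between Low and High; this condition fixes p.
  Firm B's payoff from Low: p·(-2) + (1−p)·2 = -4p + 2
  Firm B's payoff from High: p·3 + (1−p)·(-3) = 6p - 3
  -4p + 2 = 6p - 3  ⇒  -10p = -5  ⇒  p = 1/2.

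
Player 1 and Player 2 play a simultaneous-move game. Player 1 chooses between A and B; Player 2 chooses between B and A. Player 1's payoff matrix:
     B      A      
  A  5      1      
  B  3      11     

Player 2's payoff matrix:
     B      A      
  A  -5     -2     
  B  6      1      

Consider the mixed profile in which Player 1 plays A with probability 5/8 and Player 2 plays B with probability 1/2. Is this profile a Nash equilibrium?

No

Given Player 2's mix q = 1/2, Player 1's payoff from A is 3 but from B is 7. Player 1 strictly prefers B, so Player 1 would not mix.
So the proposed profile is not a Nash equilibrium.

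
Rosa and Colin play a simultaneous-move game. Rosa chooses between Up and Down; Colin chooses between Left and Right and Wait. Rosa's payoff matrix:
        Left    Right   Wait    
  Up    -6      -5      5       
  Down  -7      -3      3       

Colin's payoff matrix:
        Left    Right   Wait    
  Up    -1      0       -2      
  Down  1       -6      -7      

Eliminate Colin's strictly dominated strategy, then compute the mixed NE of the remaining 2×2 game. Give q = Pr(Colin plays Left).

q = 2/3

Colin's strategy Wait is strictly dominated by Right: 0 > -2 and -6 > -7. Eliminate Wait.
Rosa's indifference between Up and Down determines Colin's mixing probability q:
  Rosa's expected payoff from Up: q·(-6) + (1−q)·(-5) = -q - 5
  Rosa's expected payoff from Down: q·(-7) + (1−q)·(-3) = -4q - 3
  -q - 5 = -4q - 3  ⇒  3q = 2  ⇒  q = 2/3.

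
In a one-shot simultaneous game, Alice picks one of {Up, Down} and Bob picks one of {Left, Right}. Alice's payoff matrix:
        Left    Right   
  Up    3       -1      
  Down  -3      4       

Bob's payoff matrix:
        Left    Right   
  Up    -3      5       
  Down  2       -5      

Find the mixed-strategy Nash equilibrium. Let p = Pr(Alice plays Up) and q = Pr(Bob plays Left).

Set Bob's expected payoff from Left equal to that from Right:
  Bob's expected payoff from Left: p·(-3) + (1−p)·2 = -5p + 2
  Bob's expected payoff from Right: p·5 + (1−p)·(-5) = 10p - 5
  -5p + 2 = 10p - 5  ⇒  -15p = -7  ⇒  p = 7/15.
Set Alice's expected payoff from Up equal to that from Down:
  Alice's payoff from Up: q·3 + (1−q)·(-1) = 4q - 1
  Alice's payoff from Down: q·(-3) + (1−q)·4 = -7q + 4
  4q - 1 = -7q + 4  ⇒  11q = 5  ⇒  q = 5/11.

p = 7/15, q = 5/11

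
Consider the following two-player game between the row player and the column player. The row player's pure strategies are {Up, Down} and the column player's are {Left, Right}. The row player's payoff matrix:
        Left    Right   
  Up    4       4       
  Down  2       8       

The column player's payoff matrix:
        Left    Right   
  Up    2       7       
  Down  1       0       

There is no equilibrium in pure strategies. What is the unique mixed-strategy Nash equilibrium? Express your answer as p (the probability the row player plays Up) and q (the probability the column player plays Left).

p = 1/6, q = 2/3

The column player's indifference between Left and Right determines the row player's mixing probability p:
  the column player's payoff to Left: p·2 + (1−p)·1 = p + 1
  the column player's payoff to Right: p·7 + (1−p)·0 = 7p
  p + 1 = 7p  ⇒  -6p = -1  ⇒  p = 1/6.
For the row player to be willing to mix, the row player must be indifferent between Up and Down, which pins down the column player's mix.
  the row player's expected payoff from Up: q·4 + (1−q)·4 = 4
  the row player's expected payoff from Down: q·2 + (1−q)·8 = -6q + 8
  4 = -6q + 8  ⇒  6q = 4  ⇒  q = 2/3.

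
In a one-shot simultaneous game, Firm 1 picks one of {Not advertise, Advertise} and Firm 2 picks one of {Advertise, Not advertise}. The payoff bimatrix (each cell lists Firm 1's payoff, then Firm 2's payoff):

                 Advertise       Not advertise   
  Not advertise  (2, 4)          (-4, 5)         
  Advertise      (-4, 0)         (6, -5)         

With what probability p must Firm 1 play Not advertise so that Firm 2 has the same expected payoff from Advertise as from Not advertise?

p = 5/6

For Firm 2 to be willing to mix, Firm 2 must be indifferent between Advertise and Not advertise, which pins down Firm 1's mix.
  Firm 2's payoff to Advertise: p·4 + (1−p)·0 = 4p
  Firm 2's payoff to Not advertise: p·5 + (1−p)·(-5) = 10p - 5
  4p = 10p - 5  ⇒  -6p = -5  ⇒  p = 5/6.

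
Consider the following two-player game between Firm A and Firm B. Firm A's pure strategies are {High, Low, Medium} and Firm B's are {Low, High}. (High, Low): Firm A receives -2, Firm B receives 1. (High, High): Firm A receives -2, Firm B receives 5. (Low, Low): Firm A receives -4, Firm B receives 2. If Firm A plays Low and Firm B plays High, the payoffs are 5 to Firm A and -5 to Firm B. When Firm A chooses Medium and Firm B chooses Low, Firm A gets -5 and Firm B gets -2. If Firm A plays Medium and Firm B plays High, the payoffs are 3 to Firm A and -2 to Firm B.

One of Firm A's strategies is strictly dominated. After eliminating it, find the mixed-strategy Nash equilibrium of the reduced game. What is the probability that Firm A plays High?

Firm A's strategy Medium is strictly dominated by Low: -4 > -5 and 5 > 3. Eliminate Medium.
In a mixed equilibrium Firm B is indifferent between Low and High; this condition fixes p.
  Firm B's payoff to Low: p·1 + (1−p)·2 = -p + 2
  Firm B's payoff to High: p·5 + (1−p)·(-5) = 10p - 5
  -p + 2 = 10p - 5  ⇒  -11p = -7  ⇒  p = 7/11.

p = 7/11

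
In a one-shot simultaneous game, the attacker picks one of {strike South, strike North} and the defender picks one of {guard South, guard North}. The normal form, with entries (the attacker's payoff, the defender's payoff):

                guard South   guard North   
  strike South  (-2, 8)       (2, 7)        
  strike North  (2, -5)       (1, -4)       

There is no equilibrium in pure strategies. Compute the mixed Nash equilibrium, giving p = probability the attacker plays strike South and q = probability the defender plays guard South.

For the defender to be willing to mix, the defender must be indifferent between guard South and guard North, which pins down the attacker's mix.
  the defender's expected payoff from guard South: p·8 + (1−p)·(-5) = 13p - 5
  the defender's expected payoff from guard North: p·7 + (1−p)·(-4) = 11p - 4
  13p - 5 = 11p - 4  ⇒  2p = 1  ⇒  p = 1/2.
Set the attacker's expected payoff from strike South equal to that from strike North:
  the attacker's payoff from strike South: q·(-2) + (1−q)·2 = -4q + 2
  the attacker's payoff from strike North: q·2 + (1−q)·1 = q + 1
  -4q + 2 = q + 1  ⇒  -5q = -1  ⇒  q = 1/5.

p = 1/2, q = 1/5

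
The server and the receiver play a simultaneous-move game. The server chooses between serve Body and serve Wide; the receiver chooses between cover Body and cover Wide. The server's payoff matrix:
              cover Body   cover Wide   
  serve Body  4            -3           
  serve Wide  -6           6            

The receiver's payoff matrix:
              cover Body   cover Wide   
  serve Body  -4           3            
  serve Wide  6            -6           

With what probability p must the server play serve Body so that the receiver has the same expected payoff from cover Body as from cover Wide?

p = 12/19

The server's mix must leave the receiver indifferent between cover Body and cover Wide.
  the receiver's payoff from cover Body: p·(-4) + (1−p)·6 = -10p + 6
  the receiver's payoff from cover Wide: p·3 + (1−p)·(-6) = 9p - 6
  -10p + 6 = 9p - 6  ⇒  -19p = -12  ⇒  p = 12/19.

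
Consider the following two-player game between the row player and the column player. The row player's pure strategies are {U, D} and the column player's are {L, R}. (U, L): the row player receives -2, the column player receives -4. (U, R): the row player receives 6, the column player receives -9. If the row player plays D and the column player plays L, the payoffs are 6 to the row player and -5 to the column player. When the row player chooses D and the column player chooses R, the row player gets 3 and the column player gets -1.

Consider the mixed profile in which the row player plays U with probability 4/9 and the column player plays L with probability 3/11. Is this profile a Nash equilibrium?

Yes

Check the column player's indifference given the row player's mix p = 4/9:
  payoff from L = -41/9; payoff from R = -41/9 — equal.
Check the row player's indifference given the column player's mix q = 3/11:
  payoff from U = 42/11; payoff from D = 42/11 — equal.
Both players are indifferent, so neither can profitably deviate.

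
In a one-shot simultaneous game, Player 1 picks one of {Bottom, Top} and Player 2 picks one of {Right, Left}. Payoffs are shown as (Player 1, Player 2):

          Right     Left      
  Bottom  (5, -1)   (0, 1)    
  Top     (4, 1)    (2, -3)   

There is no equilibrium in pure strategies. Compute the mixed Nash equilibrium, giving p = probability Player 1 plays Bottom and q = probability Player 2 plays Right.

Player 1's mix must leave Player 2 indifferent between Right and Left.
  Player 2's payoff from Right: p·(-1) + (1−p)·1 = -2p + 1
  Player 2's payoff from Left: p·1 + (1−p)·(-3) = 4p - 3
  -2p + 1 = 4p - 3  ⇒  -6p = -4  ⇒  p = 2/3.
Player 1's indifference between Bottom and Top determines Player 2's mixing probability q:
  Player 1's payoff from Bottom: q·5 + (1−q)·0 = 5q
  Player 1's payoff from Top: q·4 + (1−q)·2 = 2q + 2
  5q = 2q + 2  ⇒  3q = 2  ⇒  q = 2/3.

p = 2/3, q = 2/3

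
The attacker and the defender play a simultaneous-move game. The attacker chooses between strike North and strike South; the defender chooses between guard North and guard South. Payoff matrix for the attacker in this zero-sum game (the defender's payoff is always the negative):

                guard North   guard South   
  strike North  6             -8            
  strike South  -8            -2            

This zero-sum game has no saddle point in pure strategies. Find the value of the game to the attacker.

v = -19/5

For the attacker to be willing to mix, the attacker must be indifferent between strike North and strike South, which pins down the defender's mix.
  the attacker's payoff from strike North: q·6 + (1−q)·(-8) = 14q - 8
  the attacker's payoff from strike South: q·(-8) + (1−q)·(-2) = -6q - 2
  14q - 8 = -6q - 2  ⇒  20q = 6  ⇒  q = 3/10.
The value is the attacker's expected payoff against this mix (using strike North): (3/10)·6 + (7/10)·(-8) = -19/5.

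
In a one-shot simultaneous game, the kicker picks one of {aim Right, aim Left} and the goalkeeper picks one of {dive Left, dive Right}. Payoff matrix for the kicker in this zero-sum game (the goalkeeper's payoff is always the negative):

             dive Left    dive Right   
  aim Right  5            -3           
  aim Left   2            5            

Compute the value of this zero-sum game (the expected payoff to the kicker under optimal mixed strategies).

v = 31/11

Set the kicker's expected payoff from aim Right equal to that from aim Left:
  the kicker's payoff to aim Right: q·5 + (1−q)·(-3) = 8q - 3
  the kicker's payoff to aim Left: q·2 + (1−q)·5 = -3q + 5
  8q - 3 = -3q + 5  ⇒  11q = 8  ⇒  q = 8/11.
The value is the kicker's expected payoff against this mix (using aim Right): (8/11)·5 + (3/11)·(-3) = 31/11.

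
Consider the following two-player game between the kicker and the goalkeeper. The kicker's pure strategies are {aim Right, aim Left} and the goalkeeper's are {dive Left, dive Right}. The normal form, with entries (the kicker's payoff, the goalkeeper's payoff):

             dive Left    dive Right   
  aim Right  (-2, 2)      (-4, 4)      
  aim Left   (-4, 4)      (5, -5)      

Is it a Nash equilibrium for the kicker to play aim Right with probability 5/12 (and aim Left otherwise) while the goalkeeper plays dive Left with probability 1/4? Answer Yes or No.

Given the kicker's mix p = 5/12, the goalkeeper's payoff from dive Left is 19/6 but from dive Right is -5/4. The goalkeeper strictly prefers dive Left, so the goalkeeper would not mix.
So the proposed profile is not a Nash equilibrium.

No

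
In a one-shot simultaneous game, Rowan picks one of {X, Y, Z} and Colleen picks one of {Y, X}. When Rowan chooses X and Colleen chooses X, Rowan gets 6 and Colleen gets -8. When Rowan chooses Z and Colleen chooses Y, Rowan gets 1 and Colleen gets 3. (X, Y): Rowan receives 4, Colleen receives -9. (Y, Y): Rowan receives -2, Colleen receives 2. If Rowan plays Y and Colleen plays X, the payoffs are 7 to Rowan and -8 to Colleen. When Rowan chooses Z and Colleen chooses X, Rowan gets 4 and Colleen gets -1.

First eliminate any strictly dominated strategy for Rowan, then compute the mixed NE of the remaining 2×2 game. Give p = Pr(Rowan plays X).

p = 10/11

Rowan's strategy Z is strictly dominated by X: 4 > 1 and 6 > 4. Eliminate Z.
Rowan's mix must leave Colleen indifferent between Y and X.
  Colleen's expected payoff from Y: p·(-9) + (1−p)·2 = -11p + 2
  Colleen's expected payoff from X: p·(-8) + (1−p)·(-8) = -8
  -11p + 2 = -8  ⇒  -11p = -10  ⇒  p = 10/11.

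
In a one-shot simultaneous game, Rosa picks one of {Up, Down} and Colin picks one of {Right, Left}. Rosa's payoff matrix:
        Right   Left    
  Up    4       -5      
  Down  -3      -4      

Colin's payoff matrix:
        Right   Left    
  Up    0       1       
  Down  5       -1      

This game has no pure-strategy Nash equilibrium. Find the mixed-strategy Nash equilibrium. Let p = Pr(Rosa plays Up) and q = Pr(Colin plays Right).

p = 6/7, q = 1/8

In a mixed equilibrium Colin is indifferent between Right and Left; this condition fixes p.
  Colin's payoff to Right: p·0 + (1−p)·5 = -5p + 5
  Colin's payoff to Left: p·1 + (1−p)·(-1) = 2p - 1
  -5p + 5 = 2p - 1  ⇒  -7p = -6  ⇒  p = 6/7.
Set Rosa's expected payoff from Up equal to that from Down:
  Rosa's payoff to Up: q·4 + (1−q)·(-5) = 9q - 5
  Rosa's payoff to Down: q·(-3) + (1−q)·(-4) = q - 4
  9q - 5 = q - 4  ⇒  8q = 1  ⇒  q = 1/8.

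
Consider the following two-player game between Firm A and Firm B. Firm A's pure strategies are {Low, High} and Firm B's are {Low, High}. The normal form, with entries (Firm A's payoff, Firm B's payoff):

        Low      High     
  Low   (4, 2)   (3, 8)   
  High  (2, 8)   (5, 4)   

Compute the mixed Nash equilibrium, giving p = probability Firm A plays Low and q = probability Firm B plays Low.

For Firm B to be willing to mix, Firm B must be indifferent between Low and High, which pins down Firm A's mix.
  Firm B's payoff to Low: p·2 + (1−p)·8 = -6p + 8
  Firm B's payoff to High: p·8 + (1−p)·4 = 4p + 4
  -6p + 8 = 4p + 4  ⇒  -10p = -4  ⇒  p = 2/5.
Firm A's indifference between Low and High determines Firm B's mixing probability q:
  Firm A's payoff to Low: q·4 + (1−q)·3 = q + 3
  Firm A's payoff to High: q·2 + (1−q)·5 = -3q + 5
  q + 3 = -3q + 5  ⇒  4q = 2  ⇒  q = 1/2.

p = 2/5, q = 1/2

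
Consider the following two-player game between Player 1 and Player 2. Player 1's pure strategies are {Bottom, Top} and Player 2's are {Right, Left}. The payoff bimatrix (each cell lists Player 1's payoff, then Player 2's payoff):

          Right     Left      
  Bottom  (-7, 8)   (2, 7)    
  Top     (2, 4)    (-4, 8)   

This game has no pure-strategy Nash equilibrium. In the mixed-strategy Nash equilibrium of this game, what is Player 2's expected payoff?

In a mixed equilibrium Player 2 is indifferent between Right and Left; this condition fixes p.
  Player 2's payoff to Right: p·8 + (1−p)·4 = 4p + 4
  Player 2's payoff to Left: p·7 + (1−p)·8 = -p + 8
  4p + 4 = -p + 8  ⇒  5p = 4  ⇒  p = 4/5.
At equilibrium Player 2 is indifferent across columns, so Player 2's payoff equals the payoff from Right: (4/5)·8 + (1/5)·4 = 36/5.

36/5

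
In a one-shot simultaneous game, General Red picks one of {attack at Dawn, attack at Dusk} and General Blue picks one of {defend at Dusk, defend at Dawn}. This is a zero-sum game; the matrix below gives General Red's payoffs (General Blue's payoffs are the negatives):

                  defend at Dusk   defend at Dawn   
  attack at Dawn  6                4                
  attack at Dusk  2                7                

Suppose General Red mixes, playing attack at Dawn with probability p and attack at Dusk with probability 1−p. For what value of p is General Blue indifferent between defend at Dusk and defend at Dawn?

Set General Blue's expected payoff from defend at Dusk equal to that from defend at Dawn:
  General Blue's payoff to defend at Dusk: p·(-6) + (1−p)·(-2) = -4p - 2
  General Blue's payoff to defend at Dawn: p·(-4) + (1−p)·(-7) = 3p - 7
  -4p - 2 = 3p - 7  ⇒  -7p = -5  ⇒  p = 5/7.

p = 5/7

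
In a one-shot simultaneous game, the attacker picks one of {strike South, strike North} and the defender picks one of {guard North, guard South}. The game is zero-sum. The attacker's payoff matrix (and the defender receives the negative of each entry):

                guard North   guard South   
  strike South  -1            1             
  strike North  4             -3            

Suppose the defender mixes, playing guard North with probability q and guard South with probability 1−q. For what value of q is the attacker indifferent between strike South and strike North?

For the attacker to be willing to mix, the attacker must be indifferent between strike South and strike North, which pins down the defender's mix.
  the attacker's payoff from strike South: q·(-1) + (1−q)·1 = -2q + 1
  the attacker's payoff from strike North: q·4 + (1−q)·(-3) = 7q - 3
  -2q + 1 = 7q - 3  ⇒  -9q = -4  ⇒  q = 4/9.

q = 4/9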